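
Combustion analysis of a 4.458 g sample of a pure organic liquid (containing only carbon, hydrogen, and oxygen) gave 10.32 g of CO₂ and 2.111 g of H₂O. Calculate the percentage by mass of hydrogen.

mol C = 10.32 g CO₂ ÷ 44.009 g/mol = 0.23450 mol
mol H = 2 × 2.111 g H₂O ÷ 18.015 g/mol = 0.23436 mol
mass O = 4.458 − (2.8165 + 0.23624) = 1.4052 g → mol O = 1.4052 ÷ 15.999 = 0.087831 mol
mass % H = 0.23624 g ÷ 4.458 g × 100%

5.30%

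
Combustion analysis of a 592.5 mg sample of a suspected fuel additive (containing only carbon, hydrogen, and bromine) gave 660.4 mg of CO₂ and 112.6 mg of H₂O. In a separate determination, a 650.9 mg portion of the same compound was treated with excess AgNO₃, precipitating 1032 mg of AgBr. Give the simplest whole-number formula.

mol C = 0.6604 g CO₂ ÷ 44.009 g/mol = 0.015006 mol
mol H = 2 × 0.1126 g H₂O ÷ 18.015 g/mol = 0.012501 mol
From the AgBr data: mol Br per gram of compound = (1.032 ÷ 187.772) ÷ 0.6509 = 0.0084437 mol/g, so in the 0.5925 g combustion sample mol Br = 0.0050029 mol
Divide by the smallest (0.0050029 mol): C 2.999, H 2.499, Br 1.000
Multiplying each by 2 gives whole numbers: C 6.00, H 5.00, Br 2.00

C6H5Br2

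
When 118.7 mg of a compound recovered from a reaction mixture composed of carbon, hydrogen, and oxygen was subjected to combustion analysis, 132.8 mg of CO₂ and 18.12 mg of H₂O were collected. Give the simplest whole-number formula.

mol C = 0.1328 g CO₂ ÷ 44.009 g/mol = 0.0030176 mol
mol H = 2 × 0.01812 g H₂O ÷ 18.015 g/mol = 0.0020117 mol
mass O = 0.1187 − (0.036244 + 0.0020278) = 0.080428 g → mol O = 0.080428 ÷ 15.999 = 0.0050271 mol
Divide by the smallest (0.0020117 mol): C 1.500, H 1.000, O 2.499
Multiplying each by 2 gives whole numbers: C 3.00, H 2.00, O 5.00

C3H2O5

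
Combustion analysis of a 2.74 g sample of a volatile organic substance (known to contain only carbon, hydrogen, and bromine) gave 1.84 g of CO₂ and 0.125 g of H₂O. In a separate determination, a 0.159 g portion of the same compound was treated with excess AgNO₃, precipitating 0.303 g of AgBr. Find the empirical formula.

mol C = 1.84 g CO₂ ÷ 44.009 g/mol = 0.04181 mol
mol H = 2 × 0.125 g H₂O ÷ 18.015 g/mol = 0.01388 mol
From the AgBr data: mol Br per gram of compound = (0.303 ÷ 187.772) ÷ 0.159 = 0.01015 mol/g, so in the 2.74 g combustion sample mol Br = 0.02781 mol
Divide by the smallest (0.01388 mol): C 3.013, H 1.000, Br 2.004

C3HBr2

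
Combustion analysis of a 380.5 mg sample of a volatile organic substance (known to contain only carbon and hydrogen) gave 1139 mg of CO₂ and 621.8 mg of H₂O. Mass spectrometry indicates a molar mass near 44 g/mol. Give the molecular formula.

mol C = 1.139 g CO₂ ÷ 44.009 g/mol = 0.025881 mol
mol H = 2 × 0.6218 g H₂O ÷ 18.015 g/mol = 0.069031 mol
Divide by the smallest (0.025881 mol): C 1.000, H 2.667
Multiplying each by 3 gives whole numbers: C 3.00, H 8.00
Empirical formula: C3H8
Empirical-formula mass = 44.10 g/mol; 44 ÷ 44.10 ≈ 1, so the molecular formula is C3H8.

C3H8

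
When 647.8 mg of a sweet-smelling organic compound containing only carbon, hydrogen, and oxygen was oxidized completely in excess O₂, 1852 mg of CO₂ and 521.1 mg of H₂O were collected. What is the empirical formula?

mol C = 1.852 g CO₂ ÷ 44.009 g/mol = 0.042082 mol
mol H = 2 × 0.5211 g H₂O ÷ 18.015 g/mol = 0.057852 mol
mass O = 0.6478 − (0.50545 + 0.058315) = 0.084035 g → mol O = 0.084035 ÷ 15.999 = 0.0052525 mol
Divide by the smallest (0.0052525 mol): C 8.012, H 11.014, O 1.000

C8H11O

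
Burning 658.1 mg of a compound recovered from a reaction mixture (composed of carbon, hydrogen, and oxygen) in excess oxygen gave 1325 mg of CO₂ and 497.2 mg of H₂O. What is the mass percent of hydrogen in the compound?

8.45%

mol C = 1.325 g CO₂ ÷ 44.009 g/mol = 0.030107 mol
mol H = 2 × 0.4972 g H₂O ÷ 18.015 g/mol = 0.055198 mol
mass O = 0.6581 − (0.36162 + 0.055640) = 0.24084 g → mol O = 0.24084 ÷ 15.999 = 0.015053 mol
mass % H = 0.055640 g ÷ 0.6581 g × 100%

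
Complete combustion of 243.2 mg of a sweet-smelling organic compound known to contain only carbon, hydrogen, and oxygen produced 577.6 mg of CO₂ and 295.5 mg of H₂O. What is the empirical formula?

C4H10O

mol C = 0.5776 g CO₂ ÷ 44.009 g/mol = 0.013125 mol
mol H = 2 × 0.2955 g H₂O ÷ 18.015 g/mol = 0.032806 mol
mass O = 0.2432 − (0.15764 + 0.033068) = 0.052492 g → mol O = 0.052492 ÷ 15.999 = 0.0032810 mol
Divide by the smallest (0.0032810 mol): C 4.000, H 9.999, O 1.000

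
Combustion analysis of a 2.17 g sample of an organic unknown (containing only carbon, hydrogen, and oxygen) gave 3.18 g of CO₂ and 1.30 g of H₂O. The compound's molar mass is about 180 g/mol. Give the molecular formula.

mol C = 3.18 g CO₂ ÷ 44.009 g/mol = 0.07226 mol
mol H = 2 × 1.30 g H₂O ÷ 18.015 g/mol = 0.1443 mol
mass O = 2.17 − (0.8679 + 0.1455) = 1.157 g → mol O = 1.157 ÷ 15.999 = 0.07229 mol
Divide by the smallest (0.07226 mol): C 1.000, H 1.997, O 1.000
Empirical formula: CH2O
Empirical-formula mass = 30.03 g/mol; 180 ÷ 30.03 ≈ 6, so the molecular formula is C6H12O6.

C6H12O6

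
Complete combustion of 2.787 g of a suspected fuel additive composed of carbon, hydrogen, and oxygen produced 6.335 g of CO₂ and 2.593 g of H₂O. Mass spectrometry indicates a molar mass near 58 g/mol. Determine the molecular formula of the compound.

mol C = 6.335 g CO₂ ÷ 44.009 g/mol = 0.14395 mol
mol H = 2 × 2.593 g H₂O ÷ 18.015 g/mol = 0.28787 mol
mass O = 2.787 − (1.7290 + 0.29017) = 0.76787 g → mol O = 0.76787 ÷ 15.999 = 0.047995 mol
Divide by the smallest (0.047995 mol): C 2.999, H 5.998, O 1.000
Empirical formula: C3H6O
Empirical-formula mass = 58.08 g/mol; 58 ÷ 58.08 ≈ 1, so the molecular formula is C3H6O.

C3H6O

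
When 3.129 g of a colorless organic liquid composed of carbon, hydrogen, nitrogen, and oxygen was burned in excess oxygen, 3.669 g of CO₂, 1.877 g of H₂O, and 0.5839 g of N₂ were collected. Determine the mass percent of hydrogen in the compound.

mol C = 3.669 g CO₂ ÷ 44.009 g/mol = 0.083369 mol
mol H = 2 × 1.877 g H₂O ÷ 18.015 g/mol = 0.20838 mol
mol N = 2 × 0.5839 g N₂ ÷ 28.014 g/mol = 0.041686 mol
mass O = 3.129 − (1.0013 + 0.21005 + 0.58390) = 1.3337 g → mol O = 1.3337 ÷ 15.999 = 0.083362 mol
mass % H = 0.21005 g ÷ 3.129 g × 100%

6.71%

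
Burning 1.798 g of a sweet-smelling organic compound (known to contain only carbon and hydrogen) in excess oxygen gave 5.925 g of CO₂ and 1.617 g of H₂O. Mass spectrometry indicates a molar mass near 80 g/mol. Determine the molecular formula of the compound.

C6H8

mol C = 5.925 g CO₂ ÷ 44.009 g/mol = 0.13463 mol
mol H = 2 × 1.617 g H₂O ÷ 18.015 g/mol = 0.17952 mol
Divide by the smallest (0.13463 mol): C 1.000, H 1.333
Multiplying each by 3 gives whole numbers: C 3.00, H 4.00
Empirical formula: C3H4
Empirical-formula mass = 40.06 g/mol; 80 ÷ 40.06 ≈ 2, so the molecular formula is C6H8.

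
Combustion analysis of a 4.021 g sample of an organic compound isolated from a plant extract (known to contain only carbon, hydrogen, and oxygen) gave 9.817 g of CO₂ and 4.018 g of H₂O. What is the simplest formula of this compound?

C4H8O

mol C = 9.817 g CO₂ ÷ 44.009 g/mol = 0.22307 mol
mol H = 2 × 4.018 g H₂O ÷ 18.015 g/mol = 0.44607 mol
mass O = 4.021 − (2.6793 + 0.44964) = 0.89209 g → mol O = 0.89209 ÷ 15.999 = 0.055759 mol
Divide by the smallest (0.055759 mol): C 4.001, H 8.000, O 1.000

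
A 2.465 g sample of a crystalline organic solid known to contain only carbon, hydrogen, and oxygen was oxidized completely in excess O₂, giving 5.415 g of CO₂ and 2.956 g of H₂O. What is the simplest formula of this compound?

C3H8O

mol C = 5.415 g CO₂ ÷ 44.009 g/mol = 0.12304 mol
mol H = 2 × 2.956 g H₂O ÷ 18.015 g/mol = 0.32817 mol
mass O = 2.465 − (1.4779 + 0.33080) = 0.65633 g → mol O = 0.65633 ÷ 15.999 = 0.041023 mol
Divide by the smallest (0.041023 mol): C 2.999, H 8.000, O 1.000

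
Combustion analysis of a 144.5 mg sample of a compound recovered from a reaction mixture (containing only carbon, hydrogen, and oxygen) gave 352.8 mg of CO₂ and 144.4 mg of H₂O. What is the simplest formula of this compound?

C4H8O

mol C = 0.3528 g CO₂ ÷ 44.009 g/mol = 0.0080165 mol
mol H = 2 × 0.1444 g H₂O ÷ 18.015 g/mol = 0.016031 mol
mass O = 0.1445 − (0.096287 + 0.016159) = 0.032054 g → mol O = 0.032054 ÷ 15.999 = 0.0020035 mol
Divide by the smallest (0.0020035 mol): C 4.001, H 8.002, O 1.000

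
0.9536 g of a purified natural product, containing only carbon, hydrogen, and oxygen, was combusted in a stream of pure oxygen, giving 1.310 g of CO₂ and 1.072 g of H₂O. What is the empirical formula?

mol C = 1.310 g CO₂ ÷ 44.009 g/mol = 0.029767 mol
mol H = 2 × 1.072 g H₂O ÷ 18.015 g/mol = 0.11901 mol
mass O = 0.9536 − (0.35753 + 0.11996) = 0.47611 g → mol O = 0.47611 ÷ 15.999 = 0.029759 mol
Divide by the smallest (0.029759 mol): C 1.000, H 3.999, O 1.000

CH4O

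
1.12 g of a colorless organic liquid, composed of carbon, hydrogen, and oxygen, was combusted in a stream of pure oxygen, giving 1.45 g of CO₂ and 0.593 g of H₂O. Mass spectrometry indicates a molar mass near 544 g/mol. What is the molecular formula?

C16H32O20

mol C = 1.45 g CO₂ ÷ 44.009 g/mol = 0.03295 mol
mol H = 2 × 0.593 g H₂O ÷ 18.015 g/mol = 0.06583 mol
mass O = 1.12 − (0.3957 + 0.06636) = 0.6579 g → mol O = 0.6579 ÷ 15.999 = 0.04112 mol
Divide by the smallest (0.03295 mol): C 1.000, H 1.998, O 1.248
Multiplying each by 4 gives whole numbers: C 4.00, H 7.99, O 4.99
Empirical formula: C4H8O5
Empirical-formula mass = 136.10 g/mol; 544 ÷ 136.10 ≈ 4, so the molecular formula is C16H32O20.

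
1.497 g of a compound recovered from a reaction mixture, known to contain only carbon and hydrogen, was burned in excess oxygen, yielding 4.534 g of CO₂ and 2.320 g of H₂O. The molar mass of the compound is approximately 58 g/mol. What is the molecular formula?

mol C = 4.534 g CO₂ ÷ 44.009 g/mol = 0.10302 mol
mol H = 2 × 2.320 g H₂O ÷ 18.015 g/mol = 0.25756 mol
Divide by the smallest (0.10302 mol): C 1.000, H 2.500
Multiplying each by 2 gives whole numbers: C 2.00, H 5.00
Empirical formula: C2H5
Empirical-formula mass = 29.06 g/mol; 58 ÷ 29.06 ≈ 2, so the molecular formula is C4H10.

C4H10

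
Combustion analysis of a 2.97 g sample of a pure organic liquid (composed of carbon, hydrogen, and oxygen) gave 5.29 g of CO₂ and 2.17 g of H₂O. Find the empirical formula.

C3H6O2

mol C = 5.29 g CO₂ ÷ 44.009 g/mol = 0.1202 mol
mol H = 2 × 2.17 g H₂O ÷ 18.015 g/mol = 0.2409 mol
mass O = 2.97 − (1.444 + 0.2428) = 1.283 g → mol O = 1.283 ÷ 15.999 = 0.08022 mol
Divide by the smallest (0.08022 mol): C 1.498, H 3.003, O 1.000
Multiplying each by 2 gives whole numbers: C 3.00, H 6.01, O 2.00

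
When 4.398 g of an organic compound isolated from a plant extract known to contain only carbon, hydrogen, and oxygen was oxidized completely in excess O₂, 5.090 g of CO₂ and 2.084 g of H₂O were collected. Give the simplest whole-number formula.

mol C = 5.090 g CO₂ ÷ 44.009 g/mol = 0.11566 mol
mol H = 2 × 2.084 g H₂O ÷ 18.015 g/mol = 0.23136 mol
mass O = 4.398 − (1.3892 + 0.23321) = 2.7756 g → mol O = 2.7756 ÷ 15.999 = 0.17349 mol
Divide by the smallest (0.11566 mol): C 1.000, H 2.000, O 1.500
Multiplying each by 2 gives whole numbers: C 2.00, H 4.00, O 3.00

C2H4O3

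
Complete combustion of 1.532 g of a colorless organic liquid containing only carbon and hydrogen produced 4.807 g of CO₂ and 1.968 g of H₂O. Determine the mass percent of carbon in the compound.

mol C = 4.807 g CO₂ ÷ 44.009 g/mol = 0.10923 mol
mol H = 2 × 1.968 g H₂O ÷ 18.015 g/mol = 0.21848 mol
mass % C = 1.3119 g ÷ 1.532 g × 100%

85.64%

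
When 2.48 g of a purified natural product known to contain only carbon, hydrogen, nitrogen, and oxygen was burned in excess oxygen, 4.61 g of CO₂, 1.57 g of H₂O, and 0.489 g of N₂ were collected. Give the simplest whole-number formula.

mol C = 4.61 g CO₂ ÷ 44.009 g/mol = 0.1048 mol
mol H = 2 × 1.57 g H₂O ÷ 18.015 g/mol = 0.1743 mol
mol N = 2 × 0.489 g N₂ ÷ 28.014 g/mol = 0.03491 mol
mass O = 2.48 − (1.258 + 0.1757 + 0.4890) = 0.5571 g → mol O = 0.5571 ÷ 15.999 = 0.03482 mol
Divide by the smallest (0.03482 mol): C 3.008, H 5.005, N 1.003, O 1.000

C3H5NO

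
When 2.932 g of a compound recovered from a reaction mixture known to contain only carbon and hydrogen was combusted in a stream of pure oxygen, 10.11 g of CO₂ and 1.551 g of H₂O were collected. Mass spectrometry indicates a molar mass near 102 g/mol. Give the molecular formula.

mol C = 10.11 g CO₂ ÷ 44.009 g/mol = 0.22973 mol
mol H = 2 × 1.551 g H₂O ÷ 18.015 g/mol = 0.17219 mol
Divide by the smallest (0.17219 mol): C 1.334, H 1.000
Multiplying each by 3 gives whole numbers: C 4.00, H 3.00
Empirical formula: C4H3
Empirical-formula mass = 51.07 g/mol; 102 ÷ 51.07 ≈ 2, so the molecular formula is C8H6.

C8H6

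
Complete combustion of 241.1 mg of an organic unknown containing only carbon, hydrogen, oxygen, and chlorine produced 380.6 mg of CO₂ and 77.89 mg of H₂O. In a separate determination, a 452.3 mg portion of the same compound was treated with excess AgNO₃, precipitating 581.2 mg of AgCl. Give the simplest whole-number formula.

C8H8Cl2O3

mol C = 0.3806 g CO₂ ÷ 44.009 g/mol = 0.0086482 mol
mol H = 2 × 0.07789 g H₂O ÷ 18.015 g/mol = 0.0086472 mol
From the AgCl data: mol Cl per gram of compound = (0.5812 ÷ 143.318) ÷ 0.4523 = 0.0089660 mol/g, so in the 0.2411 g combustion sample mol Cl = 0.0021617 mol
mass O = 0.2411 − (0.10387 + 0.0087164 + 0.076632) = 0.051877 g → mol O = 0.051877 ÷ 15.999 = 0.0032425 mol
Divide by the smallest (0.0021617 mol): C 4.001, H 4.000, Cl 1.000, O 1.500
Multiplying each by 2 gives whole numbers: C 8.00, H 8.00, Cl 2.00, O 3.00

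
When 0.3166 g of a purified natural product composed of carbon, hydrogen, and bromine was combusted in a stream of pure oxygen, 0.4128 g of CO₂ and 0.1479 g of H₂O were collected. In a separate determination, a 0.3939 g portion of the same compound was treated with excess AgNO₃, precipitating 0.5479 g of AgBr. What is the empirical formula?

C4H7Br

mol C = 0.4128 g CO₂ ÷ 44.009 g/mol = 0.0093799 mol
mol H = 2 × 0.1479 g H₂O ÷ 18.015 g/mol = 0.016420 mol
From the AgBr data: mol Br per gram of compound = (0.5479 ÷ 187.772) ÷ 0.3939 = 0.0074077 mol/g, so in the 0.3166 g combustion sample mol Br = 0.0023453 mol
Divide by the smallest (0.0023453 mol): C 3.999, H 7.001, Br 1.000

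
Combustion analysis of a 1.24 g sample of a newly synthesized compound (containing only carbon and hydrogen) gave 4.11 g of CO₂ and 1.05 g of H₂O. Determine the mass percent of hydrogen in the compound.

mol C = 4.11 g CO₂ ÷ 44.009 g/mol = 0.09339 mol
mol H = 2 × 1.05 g H₂O ÷ 18.015 g/mol = 0.1166 mol
mass % H = 0.1175 g ÷ 1.24 g × 100%

9.5%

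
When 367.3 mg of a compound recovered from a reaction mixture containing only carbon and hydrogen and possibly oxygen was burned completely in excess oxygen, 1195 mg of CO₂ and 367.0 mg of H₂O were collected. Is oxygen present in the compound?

mol C = 1.195 g CO₂ ÷ 44.009 g/mol = 0.027154 mol
mol H = 2 × 0.3670 g H₂O ÷ 18.015 g/mol = 0.040744 mol
C and H together account for 0.36721 g — essentially the entire 0.3673 g sample — so the compound contains no oxygen.

no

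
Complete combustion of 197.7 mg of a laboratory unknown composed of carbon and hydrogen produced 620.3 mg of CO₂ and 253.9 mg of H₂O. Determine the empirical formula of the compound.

mol C = 0.6203 g CO₂ ÷ 44.009 g/mol = 0.014095 mol
mol H = 2 × 0.2539 g H₂O ÷ 18.015 g/mol = 0.028188 mol
Divide by the smallest (0.014095 mol): C 1.000, H 2.000

CH2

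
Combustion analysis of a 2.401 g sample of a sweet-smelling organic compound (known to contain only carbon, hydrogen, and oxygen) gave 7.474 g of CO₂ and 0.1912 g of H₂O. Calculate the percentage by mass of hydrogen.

0.89%

mol C = 7.474 g CO₂ ÷ 44.009 g/mol = 0.16983 mol
mol H = 2 × 0.1912 g H₂O ÷ 18.015 g/mol = 0.021227 mol
mass O = 2.401 − (2.0398 + 0.021397) = 0.33979 g → mol O = 0.33979 ÷ 15.999 = 0.021238 mol
mass % H = 0.021397 g ÷ 2.401 g × 100%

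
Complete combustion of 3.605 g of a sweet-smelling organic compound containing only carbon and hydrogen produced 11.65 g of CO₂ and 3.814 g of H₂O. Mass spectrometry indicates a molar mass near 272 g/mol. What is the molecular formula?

mol C = 11.65 g CO₂ ÷ 44.009 g/mol = 0.26472 mol
mol H = 2 × 3.814 g H₂O ÷ 18.015 g/mol = 0.42342 mol
Divide by the smallest (0.26472 mol): C 1.000, H 1.600
Multiplying each by 5 gives whole numbers: C 5.00, H 8.00
Empirical formula: C5H8
Empirical-formula mass = 68.12 g/mol; 272 ÷ 68.12 ≈ 4, so the molecular formula is C20H32.

C20H32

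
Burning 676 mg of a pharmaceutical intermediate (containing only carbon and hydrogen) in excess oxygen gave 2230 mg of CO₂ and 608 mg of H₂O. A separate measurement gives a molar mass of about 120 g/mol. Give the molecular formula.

mol C = 2.23 g CO₂ ÷ 44.009 g/mol = 0.05067 mol
mol H = 2 × 0.608 g H₂O ÷ 18.015 g/mol = 0.06750 mol
Divide by the smallest (0.05067 mol): C 1.000, H 1.332
Multiplying each by 3 gives whole numbers: C 3.00, H 4.00
Empirical formula: C3H4
Empirical-formula mass = 40.06 g/mol; 120 ÷ 40.06 ≈ 3, so the molecular formula is C9H12.

C9H12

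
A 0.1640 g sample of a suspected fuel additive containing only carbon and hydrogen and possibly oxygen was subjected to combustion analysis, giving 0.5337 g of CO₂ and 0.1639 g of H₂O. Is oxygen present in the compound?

no

mol C = 0.5337 g CO₂ ÷ 44.009 g/mol = 0.012127 mol
mol H = 2 × 0.1639 g H₂O ÷ 18.015 g/mol = 0.018196 mol
C and H together account for 0.16400 g — essentially the entire 0.1640 g sample — so the compound contains no oxygen.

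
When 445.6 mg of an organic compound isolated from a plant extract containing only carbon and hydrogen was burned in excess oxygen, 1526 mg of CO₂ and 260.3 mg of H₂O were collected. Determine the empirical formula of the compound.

C6H5

mol C = 1.526 g CO₂ ÷ 44.009 g/mol = 0.034675 mol
mol H = 2 × 0.2603 g H₂O ÷ 18.015 g/mol = 0.028898 mol
Divide by the smallest (0.028898 mol): C 1.200, H 1.000
Multiplying each by 5 gives whole numbers: C 6.00, H 5.00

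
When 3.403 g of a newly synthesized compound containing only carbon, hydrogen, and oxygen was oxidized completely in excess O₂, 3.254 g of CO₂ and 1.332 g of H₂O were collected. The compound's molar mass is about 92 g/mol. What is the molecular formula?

mol C = 3.254 g CO₂ ÷ 44.009 g/mol = 0.073939 mol
mol H = 2 × 1.332 g H₂O ÷ 18.015 g/mol = 0.14788 mol
mass O = 3.403 − (0.88809 + 0.14906) = 2.3659 g → mol O = 2.3659 ÷ 15.999 = 0.14788 mol
Divide by the smallest (0.073939 mol): C 1.000, H 2.000, O 2.000
Empirical formula: CH2O2
Empirical-formula mass = 46.02 g/mol; 92 ÷ 46.02 ≈ 2, so the molecular formula is C2H4O4.

C2H4O4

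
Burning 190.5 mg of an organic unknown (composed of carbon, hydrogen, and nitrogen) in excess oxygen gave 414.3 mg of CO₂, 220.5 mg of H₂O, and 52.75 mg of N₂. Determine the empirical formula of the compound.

mol C = 0.4143 g CO₂ ÷ 44.009 g/mol = 0.0094140 mol
mol H = 2 × 0.2205 g H₂O ÷ 18.015 g/mol = 0.024480 mol
mol N = 2 × 0.05275 g N₂ ÷ 28.014 g/mol = 0.0037660 mol
Divide by the smallest (0.0037660 mol): C 2.500, H 6.500, N 1.000
Multiplying each by 2 gives whole numbers: C 5.00, H 13.00, N 2.00

C5H13N2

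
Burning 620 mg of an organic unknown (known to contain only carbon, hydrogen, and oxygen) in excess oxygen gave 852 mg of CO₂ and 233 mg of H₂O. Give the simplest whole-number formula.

mol C = 0.852 g CO₂ ÷ 44.009 g/mol = 0.01936 mol
mol H = 2 × 0.233 g H₂O ÷ 18.015 g/mol = 0.02587 mol
mass O = 0.620 − (0.2325 + 0.02607) = 0.3614 g → mol O = 0.3614 ÷ 15.999 = 0.02259 mol
Divide by the smallest (0.01936 mol): C 1.000, H 1.336, O 1.167
Multiplying each by 6 gives whole numbers: C 6.00, H 8.02, O 7.00

C6H8O7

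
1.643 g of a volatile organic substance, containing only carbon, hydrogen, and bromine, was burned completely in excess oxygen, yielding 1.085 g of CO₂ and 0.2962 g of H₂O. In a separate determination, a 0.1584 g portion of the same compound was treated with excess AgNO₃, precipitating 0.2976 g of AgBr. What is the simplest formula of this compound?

mol C = 1.085 g CO₂ ÷ 44.009 g/mol = 0.024654 mol
mol H = 2 × 0.2962 g H₂O ÷ 18.015 g/mol = 0.032884 mol
From the AgBr data: mol Br per gram of compound = (0.2976 ÷ 187.772) ÷ 0.1584 = 0.010006 mol/g, so in the 1.643 g combustion sample mol Br = 0.016439 mol
Divide by the smallest (0.016439 mol): C 1.500, H 2.000, Br 1.000
Multiplying each by 2 gives whole numbers: C 3.00, H 4.00, Br 2.00

C3H4Br2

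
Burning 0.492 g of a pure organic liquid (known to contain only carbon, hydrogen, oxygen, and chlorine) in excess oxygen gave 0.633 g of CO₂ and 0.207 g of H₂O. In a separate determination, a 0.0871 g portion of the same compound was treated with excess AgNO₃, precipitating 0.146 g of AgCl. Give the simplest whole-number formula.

C5H8Cl2O2

mol C = 0.633 g CO₂ ÷ 44.009 g/mol = 0.01438 mol
mol H = 2 × 0.207 g H₂O ÷ 18.015 g/mol = 0.02298 mol
From the AgCl data: mol Cl per gram of compound = (0.146 ÷ 143.318) ÷ 0.0871 = 0.01170 mol/g, so in the 0.492 g combustion sample mol Cl = 0.005754 mol
mass O = 0.492 − (0.1728 + 0.02316 + 0.2040) = 0.09208 g → mol O = 0.09208 ÷ 15.999 = 0.005756 mol
Divide by the smallest (0.005754 mol): C 2.500, H 3.994, Cl 1.000, O 1.000
Multiplying each by 2 gives whole numbers: C 5.00, H 7.99, Cl 2.00, O 2.00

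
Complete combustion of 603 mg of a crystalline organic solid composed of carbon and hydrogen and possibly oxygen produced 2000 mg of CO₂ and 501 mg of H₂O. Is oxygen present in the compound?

no

mol C = 2.00 g CO₂ ÷ 44.009 g/mol = 0.04545 mol
mol H = 2 × 0.501 g H₂O ÷ 18.015 g/mol = 0.05562 mol
C and H together account for 0.6019 g — essentially the entire 0.603 g sample — so the compound contains no oxygen.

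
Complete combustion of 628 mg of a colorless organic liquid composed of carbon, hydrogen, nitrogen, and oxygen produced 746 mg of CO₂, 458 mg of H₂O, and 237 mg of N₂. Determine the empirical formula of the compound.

C2H6N2O

mol C = 0.746 g CO₂ ÷ 44.009 g/mol = 0.01695 mol
mol H = 2 × 0.458 g H₂O ÷ 18.015 g/mol = 0.05085 mol
mol N = 2 × 0.237 g N₂ ÷ 28.014 g/mol = 0.01692 mol
mass O = 0.628 − (0.2036 + 0.05125 + 0.2370) = 0.1361 g → mol O = 0.1361 ÷ 15.999 = 0.008510 mol
Divide by the smallest (0.008510 mol): C 1.992, H 5.975, N 1.988, O 1.000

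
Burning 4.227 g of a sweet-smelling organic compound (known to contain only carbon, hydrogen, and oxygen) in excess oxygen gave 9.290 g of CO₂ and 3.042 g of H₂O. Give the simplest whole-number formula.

C5H8O2

mol C = 9.290 g CO₂ ÷ 44.009 g/mol = 0.21109 mol
mol H = 2 × 3.042 g H₂O ÷ 18.015 g/mol = 0.33772 mol
mass O = 4.227 − (2.5354 + 0.34042) = 1.3511 g → mol O = 1.3511 ÷ 15.999 = 0.084451 mol
Divide by the smallest (0.084451 mol): C 2.500, H 3.999, O 1.000
Multiplying each by 2 gives whole numbers: C 5.00, H 8.00, O 2.00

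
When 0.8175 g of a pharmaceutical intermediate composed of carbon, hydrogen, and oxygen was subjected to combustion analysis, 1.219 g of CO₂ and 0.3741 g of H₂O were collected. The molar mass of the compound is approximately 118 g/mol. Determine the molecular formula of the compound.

mol C = 1.219 g CO₂ ÷ 44.009 g/mol = 0.027699 mol
mol H = 2 × 0.3741 g H₂O ÷ 18.015 g/mol = 0.041532 mol
mass O = 0.8175 − (0.33269 + 0.041864) = 0.44294 g → mol O = 0.44294 ÷ 15.999 = 0.027686 mol
Divide by the smallest (0.027686 mol): C 1.000, H 1.500, O 1.000
Multiplying each by 2 gives whole numbers: C 2.00, H 3.00, O 2.00
Empirical formula: C2H3O2
Empirical-formula mass = 59.04 g/mol; 118 ÷ 59.04 ≈ 2, so the molecular formula is C4H6O4.

C4H6O4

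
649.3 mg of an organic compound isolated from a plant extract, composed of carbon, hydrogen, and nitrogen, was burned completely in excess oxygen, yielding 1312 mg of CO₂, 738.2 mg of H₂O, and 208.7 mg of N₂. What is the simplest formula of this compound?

mol C = 1.312 g CO₂ ÷ 44.009 g/mol = 0.029812 mol
mol H = 2 × 0.7382 g H₂O ÷ 18.015 g/mol = 0.081954 mol
mol N = 2 × 0.2087 g N₂ ÷ 28.014 g/mol = 0.014900 mol
Divide by the smallest (0.014900 mol): C 2.001, H 5.500, N 1.000
Multiplying each by 2 gives whole numbers: C 4.00, H 11.00, N 2.00

C4H11N2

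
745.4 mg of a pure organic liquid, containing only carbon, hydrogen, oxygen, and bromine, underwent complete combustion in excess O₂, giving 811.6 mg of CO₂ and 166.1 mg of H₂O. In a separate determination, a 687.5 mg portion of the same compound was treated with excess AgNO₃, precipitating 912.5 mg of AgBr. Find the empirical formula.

C7H7Br2O2

mol C = 0.8116 g CO₂ ÷ 44.009 g/mol = 0.018442 mol
mol H = 2 × 0.1661 g H₂O ÷ 18.015 g/mol = 0.018440 mol
From the AgBr data: mol Br per gram of compound = (0.9125 ÷ 187.772) ÷ 0.6875 = 0.0070685 mol/g, so in the 0.7454 g combustion sample mol Br = 0.0052689 mol
mass O = 0.7454 − (0.22150 + 0.018588 + 0.42100) = 0.084304 g → mol O = 0.084304 ÷ 15.999 = 0.0052693 mol
Divide by the smallest (0.0052689 mol): C 3.500, H 3.500, Br 1.000, O 1.000
Multiplying each by 2 gives whole numbers: C 7.00, H 7.00, Br 2.00, O 2.00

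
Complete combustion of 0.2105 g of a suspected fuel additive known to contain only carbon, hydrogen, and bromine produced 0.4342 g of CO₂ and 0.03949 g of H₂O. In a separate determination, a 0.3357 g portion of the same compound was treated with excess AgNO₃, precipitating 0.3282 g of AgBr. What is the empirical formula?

mol C = 0.4342 g CO₂ ÷ 44.009 g/mol = 0.0098662 mol
mol H = 2 × 0.03949 g H₂O ÷ 18.015 g/mol = 0.0043841 mol
From the AgBr data: mol Br per gram of compound = (0.3282 ÷ 187.772) ÷ 0.3357 = 0.0052066 mol/g, so in the 0.2105 g combustion sample mol Br = 0.0010960 mol
Divide by the smallest (0.0010960 mol): C 9.002, H 4.000, Br 1.000

C9H4Br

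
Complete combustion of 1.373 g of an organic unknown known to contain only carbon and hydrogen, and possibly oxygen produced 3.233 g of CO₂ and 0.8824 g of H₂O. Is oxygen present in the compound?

mol C = 3.233 g CO₂ ÷ 44.009 g/mol = 0.073462 mol
mol H = 2 × 0.8824 g H₂O ÷ 18.015 g/mol = 0.097963 mol
C and H account for only 0.98110 g of the 1.373 g sample; the remaining 0.39190 g must be oxygen.

yes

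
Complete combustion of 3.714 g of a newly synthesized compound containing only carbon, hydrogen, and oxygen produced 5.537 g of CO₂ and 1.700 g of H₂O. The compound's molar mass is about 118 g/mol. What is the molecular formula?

mol C = 5.537 g CO₂ ÷ 44.009 g/mol = 0.12582 mol
mol H = 2 × 1.700 g H₂O ÷ 18.015 g/mol = 0.18873 mol
mass O = 3.714 − (1.5112 + 0.19024) = 2.0126 g → mol O = 2.0126 ÷ 15.999 = 0.12579 mol
Divide by the smallest (0.12579 mol): C 1.000, H 1.500, O 1.000
Multiplying each by 2 gives whole numbers: C 2.00, H 3.00, O 2.00
Empirical formula: C2H3O2
Empirical-formula mass = 59.04 g/mol; 118 ÷ 59.04 ≈ 2, so the molecular formula is C4H6O4.

C4H6O4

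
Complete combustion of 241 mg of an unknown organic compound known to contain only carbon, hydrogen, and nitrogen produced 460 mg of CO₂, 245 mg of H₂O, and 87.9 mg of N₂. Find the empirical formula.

C5H13N3

mol C = 0.460 g CO₂ ÷ 44.009 g/mol = 0.01045 mol
mol H = 2 × 0.245 g H₂O ÷ 18.015 g/mol = 0.02720 mol
mol N = 2 × 0.0879 g N₂ ÷ 28.014 g/mol = 0.006275 mol
Divide by the smallest (0.006275 mol): C 1.666, H 4.334, N 1.000
Multiplying each by 3 gives whole numbers: C 5.00, H 13.00, N 3.00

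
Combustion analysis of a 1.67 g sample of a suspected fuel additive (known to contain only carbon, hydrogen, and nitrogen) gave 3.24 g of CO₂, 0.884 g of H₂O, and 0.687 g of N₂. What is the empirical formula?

mol C = 3.24 g CO₂ ÷ 44.009 g/mol = 0.07362 mol
mol H = 2 × 0.884 g H₂O ÷ 18.015 g/mol = 0.09814 mol
mol N = 2 × 0.687 g N₂ ÷ 28.014 g/mol = 0.04905 mol
Divide by the smallest (0.04905 mol): C 1.501, H 2.001, N 1.000
Multiplying each by 2 gives whole numbers: C 3.00, H 4.00, N 2.00

C3H4N2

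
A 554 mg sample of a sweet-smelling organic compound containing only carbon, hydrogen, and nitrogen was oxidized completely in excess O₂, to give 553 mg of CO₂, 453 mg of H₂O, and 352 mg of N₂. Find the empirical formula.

CH4N2

mol C = 0.553 g CO₂ ÷ 44.009 g/mol = 0.01257 mol
mol H = 2 × 0.453 g H₂O ÷ 18.015 g/mol = 0.05029 mol
mol N = 2 × 0.352 g N₂ ÷ 28.014 g/mol = 0.02513 mol
Divide by the smallest (0.01257 mol): C 1.000, H 4.002, N 2.000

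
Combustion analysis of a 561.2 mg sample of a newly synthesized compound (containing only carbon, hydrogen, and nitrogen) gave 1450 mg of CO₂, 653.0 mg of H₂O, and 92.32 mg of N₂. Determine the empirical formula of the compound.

mol C = 1.450 g CO₂ ÷ 44.009 g/mol = 0.032948 mol
mol H = 2 × 0.6530 g H₂O ÷ 18.015 g/mol = 0.072495 mol
mol N = 2 × 0.09232 g N₂ ÷ 28.014 g/mol = 0.0065910 mol
Divide by the smallest (0.0065910 mol): C 4.999, H 10.999, N 1.000

C5H11N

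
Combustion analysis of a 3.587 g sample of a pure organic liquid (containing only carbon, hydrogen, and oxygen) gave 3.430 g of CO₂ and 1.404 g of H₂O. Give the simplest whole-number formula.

CH2O2

mol C = 3.430 g CO₂ ÷ 44.009 g/mol = 0.077939 mol
mol H = 2 × 1.404 g H₂O ÷ 18.015 g/mol = 0.15587 mol
mass O = 3.587 − (0.93612 + 0.15712) = 2.4938 g → mol O = 2.4938 ÷ 15.999 = 0.15587 mol
Divide by the smallest (0.077939 mol): C 1.000, H 2.000, O 2.000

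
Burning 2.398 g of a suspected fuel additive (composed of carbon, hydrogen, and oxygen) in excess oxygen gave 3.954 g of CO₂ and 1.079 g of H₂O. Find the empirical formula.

mol C = 3.954 g CO₂ ÷ 44.009 g/mol = 0.089845 mol
mol H = 2 × 1.079 g H₂O ÷ 18.015 g/mol = 0.11979 mol
mass O = 2.398 − (1.0791 + 0.12075) = 1.1981 g → mol O = 1.1981 ÷ 15.999 = 0.074887 mol
Divide by the smallest (0.074887 mol): C 1.200, H 1.600, O 1.000
Multiplying each by 5 gives whole numbers: C 6.00, H 8.00, O 5.00

C6H8O5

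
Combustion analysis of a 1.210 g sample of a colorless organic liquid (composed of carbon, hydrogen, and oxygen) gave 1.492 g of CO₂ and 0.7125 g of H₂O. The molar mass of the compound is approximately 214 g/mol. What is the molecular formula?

C6H14O8

mol C = 1.492 g CO₂ ÷ 44.009 g/mol = 0.033902 mol
mol H = 2 × 0.7125 g H₂O ÷ 18.015 g/mol = 0.079101 mol
mass O = 1.210 − (0.40720 + 0.079734) = 0.72307 g → mol O = 0.72307 ÷ 15.999 = 0.045195 mol
Divide by the smallest (0.033902 mol): C 1.000, H 2.333, O 1.333
Multiplying each by 3 gives whole numbers: C 3.00, H 7.00, O 4.00
Empirical formula: C3H7O4
Empirical-formula mass = 107.09 g/mol; 214 ÷ 107.09 ≈ 2, so the molecular formula is C6H14O8.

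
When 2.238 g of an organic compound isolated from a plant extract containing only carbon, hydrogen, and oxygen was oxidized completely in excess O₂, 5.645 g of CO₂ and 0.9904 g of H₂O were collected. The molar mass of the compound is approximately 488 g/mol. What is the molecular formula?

C28H24O8

mol C = 5.645 g CO₂ ÷ 44.009 g/mol = 0.12827 mol
mol H = 2 × 0.9904 g H₂O ÷ 18.015 g/mol = 0.10995 mol
mass O = 2.238 − (1.5406 + 0.11083) = 0.58653 g → mol O = 0.58653 ÷ 15.999 = 0.036660 mol
Divide by the smallest (0.036660 mol): C 3.499, H 2.999, O 1.000
Multiplying each by 2 gives whole numbers: C 7.00, H 6.00, O 2.00
Empirical formula: C7H6O2
Empirical-formula mass = 122.12 g/mol; 488 ÷ 122.12 ≈ 4, so the molecular formula is C28H24O8.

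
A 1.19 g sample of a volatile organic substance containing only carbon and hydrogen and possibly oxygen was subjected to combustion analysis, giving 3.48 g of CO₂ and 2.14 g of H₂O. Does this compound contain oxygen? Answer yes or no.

mol C = 3.48 g CO₂ ÷ 44.009 g/mol = 0.07907 mol
mol H = 2 × 2.14 g H₂O ÷ 18.015 g/mol = 0.2376 mol
C and H together account for 1.189 g — essentially the entire 1.19 g sample — so the compound contains no oxygen.

no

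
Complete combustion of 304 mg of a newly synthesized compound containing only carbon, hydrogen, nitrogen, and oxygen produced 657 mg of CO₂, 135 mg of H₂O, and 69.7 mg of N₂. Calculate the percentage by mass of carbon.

mol C = 0.657 g CO₂ ÷ 44.009 g/mol = 0.01493 mol
mol H = 2 × 0.135 g H₂O ÷ 18.015 g/mol = 0.01499 mol
mol N = 2 × 0.0697 g N₂ ÷ 28.014 g/mol = 0.004976 mol
mass O = 0.304 − (0.1793 + 0.01511 + 0.06970) = 0.03988 g → mol O = 0.03988 ÷ 15.999 = 0.002493 mol
mass % C = 0.1793 g ÷ 0.304 g × 100%

59.0%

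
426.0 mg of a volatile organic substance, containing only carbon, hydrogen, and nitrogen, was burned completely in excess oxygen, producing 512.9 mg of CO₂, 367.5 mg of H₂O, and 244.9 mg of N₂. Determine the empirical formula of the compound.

C2H7N3

mol C = 0.5129 g CO₂ ÷ 44.009 g/mol = 0.011654 mol
mol H = 2 × 0.3675 g H₂O ÷ 18.015 g/mol = 0.040799 mol
mol N = 2 × 0.2449 g N₂ ÷ 28.014 g/mol = 0.017484 mol
Divide by the smallest (0.011654 mol): C 1.000, H 3.501, N 1.500
Multiplying each by 2 gives whole numbers: C 2.00, H 7.00, N 3.00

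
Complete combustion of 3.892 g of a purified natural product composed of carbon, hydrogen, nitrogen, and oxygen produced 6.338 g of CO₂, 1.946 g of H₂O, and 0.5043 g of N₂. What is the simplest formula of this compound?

mol C = 6.338 g CO₂ ÷ 44.009 g/mol = 0.14402 mol
mol H = 2 × 1.946 g H₂O ÷ 18.015 g/mol = 0.21604 mol
mol N = 2 × 0.5043 g N₂ ÷ 28.014 g/mol = 0.036003 mol
mass O = 3.892 − (1.7298 + 0.21777 + 0.50430) = 1.4402 g → mol O = 1.4402 ÷ 15.999 = 0.090015 mol
Divide by the smallest (0.036003 mol): C 4.000, H 6.001, N 1.000, O 2.500
Multiplying each by 2 gives whole numbers: C 8.00, H 12.00, N 2.00, O 5.00

C8H12N2O5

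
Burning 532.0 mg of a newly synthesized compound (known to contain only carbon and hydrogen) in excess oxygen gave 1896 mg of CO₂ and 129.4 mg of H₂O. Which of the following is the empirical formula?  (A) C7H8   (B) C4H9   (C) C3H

(C) C3H

mol C = 1.896 g CO₂ ÷ 44.009 g/mol = 0.043082 mol
mol H = 2 × 0.1294 g H₂O ÷ 18.015 g/mol = 0.014366 mol
Divide by the smallest (0.014366 mol): C 2.999, H 1.000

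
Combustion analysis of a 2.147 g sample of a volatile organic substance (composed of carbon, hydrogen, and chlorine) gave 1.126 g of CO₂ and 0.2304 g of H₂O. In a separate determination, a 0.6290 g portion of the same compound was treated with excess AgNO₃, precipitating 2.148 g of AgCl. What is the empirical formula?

mol C = 1.126 g CO₂ ÷ 44.009 g/mol = 0.025586 mol
mol H = 2 × 0.2304 g H₂O ÷ 18.015 g/mol = 0.025579 mol
From the AgCl data: mol Cl per gram of compound = (2.148 ÷ 143.318) ÷ 0.6290 = 0.023828 mol/g, so in the 2.147 g combustion sample mol Cl = 0.051158 mol
Divide by the smallest (0.025579 mol): C 1.000, H 1.000, Cl 2.000

CHCl2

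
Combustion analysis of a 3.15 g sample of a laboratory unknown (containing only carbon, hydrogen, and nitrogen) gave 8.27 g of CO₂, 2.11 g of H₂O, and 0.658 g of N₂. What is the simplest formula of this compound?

C4H5N

mol C = 8.27 g CO₂ ÷ 44.009 g/mol = 0.1879 mol
mol H = 2 × 2.11 g H₂O ÷ 18.015 g/mol = 0.2342 mol
mol N = 2 × 0.658 g N₂ ÷ 28.014 g/mol = 0.04698 mol
Divide by the smallest (0.04698 mol): C 4.000, H 4.987, N 1.000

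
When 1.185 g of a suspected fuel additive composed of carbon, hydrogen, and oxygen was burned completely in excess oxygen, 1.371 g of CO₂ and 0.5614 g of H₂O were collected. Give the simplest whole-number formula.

C2H4O3

mol C = 1.371 g CO₂ ÷ 44.009 g/mol = 0.031153 mol
mol H = 2 × 0.5614 g H₂O ÷ 18.015 g/mol = 0.062326 mol
mass O = 1.185 − (0.37418 + 0.062824) = 0.74800 g → mol O = 0.74800 ÷ 15.999 = 0.046753 mol
Divide by the smallest (0.031153 mol): C 1.000, H 2.001, O 1.501
Multiplying each by 2 gives whole numbers: C 2.00, H 4.00, O 3.00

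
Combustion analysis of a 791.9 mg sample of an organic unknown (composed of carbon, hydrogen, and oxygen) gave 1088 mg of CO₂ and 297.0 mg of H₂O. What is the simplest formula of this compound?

C6H8O7

mol C = 1.088 g CO₂ ÷ 44.009 g/mol = 0.024722 mol
mol H = 2 × 0.2970 g H₂O ÷ 18.015 g/mol = 0.032973 mol
mass O = 0.7919 − (0.29694 + 0.033236) = 0.46173 g → mol O = 0.46173 ÷ 15.999 = 0.028860 mol
Divide by the smallest (0.024722 mol): C 1.000, H 1.334, O 1.167
Multiplying each by 6 gives whole numbers: C 6.00, H 8.00, O 7.00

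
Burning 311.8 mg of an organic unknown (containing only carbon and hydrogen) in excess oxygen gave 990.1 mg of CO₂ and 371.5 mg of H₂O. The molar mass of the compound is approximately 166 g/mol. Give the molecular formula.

mol C = 0.9901 g CO₂ ÷ 44.009 g/mol = 0.022498 mol
mol H = 2 × 0.3715 g H₂O ÷ 18.015 g/mol = 0.041243 mol
Divide by the smallest (0.022498 mol): C 1.000, H 1.833
Multiplying each by 6 gives whole numbers: C 6.00, H 11.00
Empirical formula: C6H11
Empirical-formula mass = 83.15 g/mol; 166 ÷ 83.15 ≈ 2, so the molecular formula is C12H22.

C12H22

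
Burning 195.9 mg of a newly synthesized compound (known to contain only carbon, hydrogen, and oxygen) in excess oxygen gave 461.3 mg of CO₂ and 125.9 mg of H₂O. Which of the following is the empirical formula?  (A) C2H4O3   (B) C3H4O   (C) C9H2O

mol C = 0.4613 g CO₂ ÷ 44.009 g/mol = 0.010482 mol
mol H = 2 × 0.1259 g H₂O ÷ 18.015 g/mol = 0.013977 mol
mass O = 0.1959 − (0.12590 + 0.014089) = 0.055912 g → mol O = 0.055912 ÷ 15.999 = 0.0034947 mol
Divide by the smallest (0.0034947 mol): C 2.999, H 4.000, O 1.000

(B) C3H4O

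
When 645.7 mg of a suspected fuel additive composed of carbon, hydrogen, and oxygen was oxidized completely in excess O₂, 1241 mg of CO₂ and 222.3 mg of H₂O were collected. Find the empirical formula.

C8H7O5

mol C = 1.241 g CO₂ ÷ 44.009 g/mol = 0.028199 mol
mol H = 2 × 0.2223 g H₂O ÷ 18.015 g/mol = 0.024679 mol
mass O = 0.6457 − (0.33870 + 0.024877) = 0.28213 g → mol O = 0.28213 ÷ 15.999 = 0.017634 mol
Divide by the smallest (0.017634 mol): C 1.599, H 1.400, O 1.000
Multiplying each by 5 gives whole numbers: C 8.00, H 7.00, O 5.00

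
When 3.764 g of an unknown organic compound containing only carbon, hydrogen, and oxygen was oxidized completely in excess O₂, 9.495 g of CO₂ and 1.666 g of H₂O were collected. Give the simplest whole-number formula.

mol C = 9.495 g CO₂ ÷ 44.009 g/mol = 0.21575 mol
mol H = 2 × 1.666 g H₂O ÷ 18.015 g/mol = 0.18496 mol
mass O = 3.764 − (2.5914 + 0.18644) = 0.98617 g → mol O = 0.98617 ÷ 15.999 = 0.061640 mol
Divide by the smallest (0.061640 mol): C 3.500, H 3.001, O 1.000
Multiplying each by 2 gives whole numbers: C 7.00, H 6.00, O 2.00

C7H6O2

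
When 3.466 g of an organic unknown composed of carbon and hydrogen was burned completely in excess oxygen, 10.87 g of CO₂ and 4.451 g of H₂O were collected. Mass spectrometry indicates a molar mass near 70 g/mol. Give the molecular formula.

mol C = 10.87 g CO₂ ÷ 44.009 g/mol = 0.24699 mol
mol H = 2 × 4.451 g H₂O ÷ 18.015 g/mol = 0.49414 mol
Divide by the smallest (0.24699 mol): C 1.000, H 2.001
Empirical formula: CH2
Empirical-formula mass = 14.03 g/mol; 70 ÷ 14.03 ≈ 5, so the molecular formula is C5H10.

C5H10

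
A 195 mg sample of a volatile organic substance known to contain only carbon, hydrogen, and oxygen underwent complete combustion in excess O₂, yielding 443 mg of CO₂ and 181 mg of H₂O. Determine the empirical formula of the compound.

C3H6O

mol C = 0.443 g CO₂ ÷ 44.009 g/mol = 0.01007 mol
mol H = 2 × 0.181 g H₂O ÷ 18.015 g/mol = 0.02009 mol
mass O = 0.195 − (0.1209 + 0.02026) = 0.05384 g → mol O = 0.05384 ÷ 15.999 = 0.003365 mol
Divide by the smallest (0.003365 mol): C 2.991, H 5.971, O 1.000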